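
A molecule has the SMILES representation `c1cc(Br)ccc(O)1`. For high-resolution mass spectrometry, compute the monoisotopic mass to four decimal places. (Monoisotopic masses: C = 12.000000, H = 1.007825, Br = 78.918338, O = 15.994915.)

171.9524

Atom tally by fragment:
  benzene ring core → C:6 H:6
  (− 2 ring H displaced by substituents)
  + Br → Br:1
  + OH → O:1 H:1
Element totals:
  C: 6
  H: 5
  Br: 1
  O: 1
Molecular formula: C6H5BrO.
  M = 6(12.0) + 5(1.007825) + 78.918338 + 15.994915
    = 72.000000 + 5.039125 + 78.918338 + 15.994915 = 171.952378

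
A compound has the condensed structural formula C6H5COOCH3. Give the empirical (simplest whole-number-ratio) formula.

Atom tally by fragment:
  benzene ring core → C:6 H:6
  (− 1 ring H displaced by substituents)
  + COOCH3 → C:2 H:3 O:2
Element totals:
  C: 8
  H: 8
  O: 2
Molecular formula: C8H8O2.
gcd of subscripts = 2; dividing each by 2:
  C: 8/2 = 4
  H: 8/2 = 4
  O: 2/2 = 1

C4H4O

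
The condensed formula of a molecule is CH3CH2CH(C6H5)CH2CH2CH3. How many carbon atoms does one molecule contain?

Element totals:
  C: 12
  H: 18

12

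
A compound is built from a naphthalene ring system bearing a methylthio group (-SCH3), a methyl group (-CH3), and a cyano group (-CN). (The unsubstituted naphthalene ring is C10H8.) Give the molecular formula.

C13H11NS

Atom tally by fragment:
  naphthalene ring system core → C:10 H:8
  (− 3 ring H displaced by substituents)
  + SCH3 → C:1 H:3 S:1
  + CH3 → C:1 H:3
  + CN → C:1 N:1
Element totals:
  C: 13
  H: 11
  N: 1
  S: 1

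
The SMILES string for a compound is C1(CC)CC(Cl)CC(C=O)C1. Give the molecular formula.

C9H15ClO

Atom tally by fragment:
  cyclohexane ring core → C:6 H:12
  (− 3 ring H displaced by substituents)
  + C2H5 → C:2 H:5
  + Cl → Cl:1
  + CHO → C:1 H:1 O:1
Element totals:
  C: 9
  H: 15
  Cl: 1
  O: 1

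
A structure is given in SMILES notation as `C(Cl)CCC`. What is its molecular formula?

C4H9Cl

Atom tally by fragment:
  ClCH2 → C:1 H:2 Cl:1
  CH2 → C:1 H:2
  CH2 → C:1 H:2
  CH3 → C:1 H:3
Element totals:
  C: 4
  H: 9
  Cl: 1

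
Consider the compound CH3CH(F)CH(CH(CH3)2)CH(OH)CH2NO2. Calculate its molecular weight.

Element totals:
  C: 8
  H: 16
  F: 1
  N: 1
  O: 3
Molecular formula: C8H16FNO3.
  M = 8(12.011) + 16(1.008) + 18.998 + 14.007 + 3(15.999)
    = 96.088 + 16.128 + 18.998 + 14.007 + 47.997 = 193.218

193.22 g/mol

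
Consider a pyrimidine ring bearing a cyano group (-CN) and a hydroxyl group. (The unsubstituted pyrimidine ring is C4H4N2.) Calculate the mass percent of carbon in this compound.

49.59%

Atom tally by fragment:
  pyrimidine ring core → C:4 H:4 N:2
  (− 2 ring H displaced by substituents)
  + CN → C:1 N:1
  + OH → O:1 H:1
Element totals:
  C: 5
  H: 3
  N: 3
  O: 1
Molecular formula: C5H3N3O.
Molar mass = 121.099 g/mol.
Mass from C: 5 × 12.011 = 60.055 g/mol.
%C = 60.055 / 121.099 × 100 = 49.59%.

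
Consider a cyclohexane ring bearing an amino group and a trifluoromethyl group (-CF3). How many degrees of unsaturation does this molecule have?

Atom tally by fragment:
  cyclohexane ring core → C:6 H:12
  (− 2 ring H displaced by substituents)
  + NH2 → N:1 H:2
  + CF3 → C:1 F:3
Element totals:
  C: 7
  H: 12
  F: 3
  N: 1
Molecular formula: C7H12F3N.
DoU = (2C + 2 + N − H − X) / 2 = (2·7 + 2 + 1 − 12 − 3) / 2 = 1.

1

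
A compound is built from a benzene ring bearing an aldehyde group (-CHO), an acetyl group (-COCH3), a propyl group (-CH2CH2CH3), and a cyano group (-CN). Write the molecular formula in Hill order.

C13H13NO2

Atom tally by fragment:
  benzene ring core → C:6 H:6
  (− 4 ring H displaced by substituents)
  + CHO → C:1 H:1 O:1
  + COCH3 → C:2 H:3 O:1
  + CH2CH2CH3 → C:3 H:7
  + CN → C:1 N:1
Element totals:
  C: 13
  H: 13
  N: 1
  O: 2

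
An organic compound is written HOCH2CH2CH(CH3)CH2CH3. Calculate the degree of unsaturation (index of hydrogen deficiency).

0

Element totals:
  C: 6
  H: 14
  O: 1
Molecular formula: C6H14O.
DoU = (2C + 2 + N − H − X) / 2 = (2·6 + 2 + 0 − 14 − 0) / 2 = 0.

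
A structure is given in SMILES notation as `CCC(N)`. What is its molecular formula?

C3H9N

Atom tally by fragment:
  CH3 → C:1 H:3
  CH2 → C:1 H:2
  CH2NH2 → C:1 H:4 N:1
Element totals:
  C: 3
  H: 9
  N: 1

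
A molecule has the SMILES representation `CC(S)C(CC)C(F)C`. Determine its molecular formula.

Atom tally by fragment:
  CH3 → C:1 H:3
  CH(SH) → C:1 H:2 S:1
  CH(C2H5) → C:3 H:6
  CH(F) → C:1 H:1 F:1
  CH3 → C:1 H:3
Element totals:
  C: 7
  H: 15
  F: 1
  S: 1

C7H15FS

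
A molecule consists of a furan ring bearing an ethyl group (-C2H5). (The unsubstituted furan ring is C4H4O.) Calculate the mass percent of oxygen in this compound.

16.64%

Atom tally by fragment:
  furan ring core → C:4 H:4 O:1
  (− 1 ring H displaced by substituents)
  + C2H5 → C:2 H:5
Element totals:
  C: 6
  H: 8
  O: 1
Molecular formula: C6H8O.
Molar mass = 96.129 g/mol.
Mass from O: 1 × 15.999 = 15.999 g/mol.
%O = 15.999 / 96.129 × 100 = 16.64%.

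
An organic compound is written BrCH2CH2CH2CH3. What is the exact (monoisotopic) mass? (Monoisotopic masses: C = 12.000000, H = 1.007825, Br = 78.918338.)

Element totals:
  C: 4
  H: 9
  Br: 1
Molecular formula: C4H9Br.
  M = 4(12.0) + 9(1.007825) + 78.918338
    = 48.000000 + 9.070425 + 78.918338 = 135.988763

135.9888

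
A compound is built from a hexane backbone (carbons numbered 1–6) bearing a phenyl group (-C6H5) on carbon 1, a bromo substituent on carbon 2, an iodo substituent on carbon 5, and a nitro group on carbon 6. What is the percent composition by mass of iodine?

30.80%

Atom tally by fragment:
  C6H5CH2 → C:7 H:7
  CH(Br) → C:1 H:1 Br:1
  CH2 → C:1 H:2
  CH2 → C:1 H:2
  CH(I) → C:1 H:1 I:1
  CH2NO2 → C:1 H:2 N:1 O:2
Element totals:
  C: 12
  H: 15
  Br: 1
  I: 1
  N: 1
  O: 2
Molecular formula: C12H15BrINO2.
Molar mass = 412.065 g/mol.
Mass from I: 1 × 126.904 = 126.904 g/mol.
%I = 126.904 / 412.065 × 100 = 30.80%.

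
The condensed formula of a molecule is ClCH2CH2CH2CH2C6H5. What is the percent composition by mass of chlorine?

21.02%

Element totals:
  C: 10
  H: 13
  Cl: 1
Molecular formula: C10H13Cl.
Molar mass = 168.664 g/mol.
Mass from Cl: 1 × 35.45 = 35.450 g/mol.
%Cl = 35.450 / 168.664 × 100 = 21.02%.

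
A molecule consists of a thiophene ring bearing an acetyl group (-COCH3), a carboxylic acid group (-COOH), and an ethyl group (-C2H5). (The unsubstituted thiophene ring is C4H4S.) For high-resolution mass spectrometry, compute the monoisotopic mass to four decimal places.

198.0351

Atom tally by fragment:
  thiophene ring core → C:4 H:4 S:1
  (− 3 ring H displaced by substituents)
  + COCH3 → C:2 H:3 O:1
  + COOH → C:1 H:1 O:2
  + C2H5 → C:2 H:5
Element totals:
  C: 9
  H: 10
  O: 3
  S: 1
Molecular formula: C9H10O3S.
  M = 9(12.0) + 10(1.007825) + 3(15.994915) + 31.972071
    = 108.000000 + 10.078250 + 47.984745 + 31.972071 = 198.035066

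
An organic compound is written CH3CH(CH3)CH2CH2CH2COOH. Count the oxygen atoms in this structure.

2

Element totals:
  C: 7
  H: 14
  O: 2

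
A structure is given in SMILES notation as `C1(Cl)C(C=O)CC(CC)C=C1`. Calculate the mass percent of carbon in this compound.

62.61%

Atom tally by fragment:
  cyclohexene ring core → C:6 H:10
  (− 3 ring H displaced by substituents)
  + Cl → Cl:1
  + CHO → C:1 H:1 O:1
  + C2H5 → C:2 H:5
Element totals:
  C: 9
  H: 13
  Cl: 1
  O: 1
Molecular formula: C9H13ClO.
Molar mass = 172.652 g/mol.
Mass from C: 9 × 12.011 = 108.099 g/mol.
%C = 108.099 / 172.652 × 100 = 62.61%.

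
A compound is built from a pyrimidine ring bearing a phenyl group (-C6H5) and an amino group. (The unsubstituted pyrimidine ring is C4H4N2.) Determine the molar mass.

Atom tally by fragment:
  pyrimidine ring core → C:4 H:4 N:2
  (− 2 ring H displaced by substituents)
  + C6H5 → C:6 H:5
  + NH2 → N:1 H:2
Element totals:
  C: 10
  H: 9
  N: 3
Molecular formula: C10H9N3.
  M = 10(12.011) + 9(1.008) + 3(14.007)
    = 120.110 + 9.072 + 42.021 = 171.203

171.20 g/mol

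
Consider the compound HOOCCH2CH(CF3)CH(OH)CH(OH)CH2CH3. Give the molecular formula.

C8H13F3O4

Element totals:
  C: 8
  H: 13
  F: 3
  O: 4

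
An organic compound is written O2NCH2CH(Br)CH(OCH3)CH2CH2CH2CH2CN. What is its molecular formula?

Atom tally by fragment:
  O2NCH2 → C:1 H:2 N:1 O:2
  CH(Br) → C:1 H:1 Br:1
  CH(OCH3) → C:2 H:4 O:1
  CH2 → C:1 H:2
  CH2 → C:1 H:2
  CH2 → C:1 H:2
  CH2CN → C:2 H:2 N:1
Element totals:
  C: 9
  H: 15
  Br: 1
  N: 2
  O: 3

C9H15BrN2O3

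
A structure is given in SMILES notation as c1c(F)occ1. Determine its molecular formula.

C4H3FO

Atom tally by fragment:
  furan ring core → C:4 H:4 O:1
  (− 1 ring H displaced by substituents)
  + F → F:1
Element totals:
  C: 4
  H: 3
  F: 1
  O: 1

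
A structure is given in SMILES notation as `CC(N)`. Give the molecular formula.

C2H7N

Atom tally by fragment:
  CH3 → C:1 H:3
  CH2NH2 → C:1 H:4 N:1
Element totals:
  C: 2
  H: 7
  N: 1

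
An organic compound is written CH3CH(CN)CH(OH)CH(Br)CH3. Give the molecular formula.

C6H10BrNO

Element totals:
  C: 6
  H: 10
  Br: 1
  N: 1
  O: 1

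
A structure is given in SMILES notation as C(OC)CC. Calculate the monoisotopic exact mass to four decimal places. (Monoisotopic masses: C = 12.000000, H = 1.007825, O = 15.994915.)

74.0732

Atom tally by fragment:
  CH3OCH2 → C:2 H:5 O:1
  CH2 → C:1 H:2
  CH3 → C:1 H:3
Element totals:
  C: 4
  H: 10
  O: 1
Molecular formula: C4H10O.
  M = 4(12.0) + 10(1.007825) + 15.994915
    = 48.000000 + 10.078250 + 15.994915 = 74.073165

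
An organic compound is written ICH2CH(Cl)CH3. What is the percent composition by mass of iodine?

62.08%

Element totals:
  C: 3
  H: 6
  Cl: 1
  I: 1
Molecular formula: C3H6ClI.
Molar mass = 204.435 g/mol.
Mass from I: 1 × 126.904 = 126.904 g/mol.
%I = 126.904 / 204.435 × 100 = 62.08%.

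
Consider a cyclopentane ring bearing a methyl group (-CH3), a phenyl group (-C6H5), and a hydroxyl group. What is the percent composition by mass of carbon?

Atom tally by fragment:
  cyclopentane ring core → C:5 H:10
  (− 3 ring H displaced by substituents)
  + CH3 → C:1 H:3
  + C6H5 → C:6 H:5
  + OH → O:1 H:1
Element totals:
  C: 12
  H: 16
  O: 1
Molecular formula: C12H16O.
Molar mass = 176.259 g/mol.
Mass from C: 12 × 12.011 = 144.132 g/mol.
%C = 144.132 / 176.259 × 100 = 81.77%.

81.77%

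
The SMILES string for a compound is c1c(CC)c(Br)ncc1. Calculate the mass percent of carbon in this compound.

45.19%

Atom tally by fragment:
  pyridine ring core → C:5 H:5 N:1
  (− 2 ring H displaced by substituents)
  + C2H5 → C:2 H:5
  + Br → Br:1
Element totals:
  C: 7
  H: 8
  Br: 1
  N: 1
Molecular formula: C7H8BrN.
Molar mass = 186.052 g/mol.
Mass from C: 7 × 12.011 = 84.077 g/mol.
%C = 84.077 / 186.052 × 100 = 45.19%.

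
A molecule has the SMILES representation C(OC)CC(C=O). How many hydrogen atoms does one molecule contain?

10

Atom tally by fragment:
  CH3OCH2 → C:2 H:5 O:1
  CH2 → C:1 H:2
  CH2CHO → C:2 H:3 O:1
Element totals:
  C: 5
  H: 10
  O: 2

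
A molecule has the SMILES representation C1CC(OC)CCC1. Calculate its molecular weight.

Atom tally by fragment:
  cyclohexane ring core → C:6 H:12
  (− 1 ring H displaced by substituents)
  + OCH3 → C:1 H:3 O:1
Element totals:
  C: 7
  H: 14
  O: 1
Molecular formula: C7H14O.
  M = 7(12.011) + 14(1.008) + 15.999
    = 84.077 + 14.112 + 15.999 = 114.188

114.19 g/mol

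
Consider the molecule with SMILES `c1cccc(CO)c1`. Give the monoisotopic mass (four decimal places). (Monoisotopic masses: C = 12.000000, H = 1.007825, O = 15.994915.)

108.0575

Atom tally by fragment:
  benzene ring core → C:6 H:6
  (− 1 ring H displaced by substituents)
  + CH2OH → C:1 H:3 O:1
Element totals:
  C: 7
  H: 8
  O: 1
Molecular formula: C7H8O.
  M = 7(12.0) + 8(1.007825) + 15.994915
    = 84.000000 + 8.062600 + 15.994915 = 108.057515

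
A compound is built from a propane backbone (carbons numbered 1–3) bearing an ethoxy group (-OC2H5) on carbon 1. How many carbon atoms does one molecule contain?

5

Atom tally by fragment:
  C2H5OCH2 → C:3 H:7 O:1
  CH2 → C:1 H:2
  CH3 → C:1 H:3
Element totals:
  C: 5
  H: 12
  O: 1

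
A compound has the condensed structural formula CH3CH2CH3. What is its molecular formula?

C3H8

Element totals:
  C: 3
  H: 8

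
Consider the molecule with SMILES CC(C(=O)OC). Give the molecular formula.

C4H8O2

Atom tally by fragment:
  CH3 → C:1 H:3
  CH2COOCH3 → C:3 H:5 O:2
Element totals:
  C: 4
  H: 8
  O: 2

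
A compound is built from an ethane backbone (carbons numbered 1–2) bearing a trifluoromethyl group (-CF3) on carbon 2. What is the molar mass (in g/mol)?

Atom tally by fragment:
  CH3 → C:1 H:3
  CH2CF3 → C:2 H:2 F:3
Element totals:
  C: 3
  H: 5
  F: 3
Molecular formula: C3H5F3.
  M = 3(12.011) + 5(1.008) + 3(18.998)
    = 36.033 + 5.040 + 56.994 = 98.067

98.07 g/mol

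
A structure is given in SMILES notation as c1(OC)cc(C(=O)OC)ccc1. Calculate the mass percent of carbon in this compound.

Atom tally by fragment:
  benzene ring core → C:6 H:6
  (− 2 ring H displaced by substituents)
  + OCH3 → C:1 H:3 O:1
  + COOCH3 → C:2 H:3 O:2
Element totals:
  C: 9
  H: 10
  O: 3
Molecular formula: C9H10O3.
Molar mass = 166.176 g/mol.
Mass from C: 9 × 12.011 = 108.099 g/mol.
%C = 108.099 / 166.176 × 100 = 65.05%.

65.05%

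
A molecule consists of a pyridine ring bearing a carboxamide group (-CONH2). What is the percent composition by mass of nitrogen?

Atom tally by fragment:
  pyridine ring core → C:5 H:5 N:1
  (− 1 ring H displaced by substituents)
  + CONH2 → C:1 H:2 O:1 N:1
Element totals:
  C: 6
  H: 6
  N: 2
  O: 1
Molecular formula: C6H6N2O.
Molar mass = 122.127 g/mol.
Mass from N: 2 × 14.007 = 28.014 g/mol.
%N = 28.014 / 122.127 × 100 = 22.94%.

22.94%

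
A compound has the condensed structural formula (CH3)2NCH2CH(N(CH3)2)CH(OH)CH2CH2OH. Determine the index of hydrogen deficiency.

0

Atom tally by fragment:
  (CH3)2NCH2 → C:3 H:8 N:1
  CH(N(CH3)2) → C:3 H:7 N:1
  CH(OH) → C:1 H:2 O:1
  CH2CH2OH → C:2 H:5 O:1
Element totals:
  C: 9
  H: 22
  N: 2
  O: 2
Molecular formula: C9H22N2O2.
DoU = (2C + 2 + N − H − X) / 2 = (2·9 + 2 + 2 − 22 − 0) / 2 = 0.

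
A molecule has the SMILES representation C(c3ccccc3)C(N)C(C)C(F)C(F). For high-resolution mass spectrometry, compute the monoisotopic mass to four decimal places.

Atom tally by fragment:
  C6H5CH2 → C:7 H:7
  CH(NH2) → C:1 H:3 N:1
  CH(CH3) → C:2 H:4
  CH(F) → C:1 H:1 F:1
  CH2F → C:1 H:2 F:1
Element totals:
  C: 12
  H: 17
  F: 2
  N: 1
Molecular formula: C12H17F2N.
  M = 12(12.0) + 17(1.007825) + 2(18.998403) + 14.003074
    = 144.000000 + 17.133025 + 37.996806 + 14.003074 = 213.132905

213.1329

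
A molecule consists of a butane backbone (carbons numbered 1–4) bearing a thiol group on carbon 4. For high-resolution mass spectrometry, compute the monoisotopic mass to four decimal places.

Atom tally by fragment:
  CH3 → C:1 H:3
  CH2 → C:1 H:2
  CH2 → C:1 H:2
  CH2SH → C:1 H:3 S:1
Element totals:
  C: 4
  H: 10
  S: 1
Molecular formula: C4H10S.
  M = 4(12.0) + 10(1.007825) + 31.972071
    = 48.000000 + 10.078250 + 31.972071 = 90.050321

90.0503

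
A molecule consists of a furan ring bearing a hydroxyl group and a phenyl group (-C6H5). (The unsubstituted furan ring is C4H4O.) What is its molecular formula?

Atom tally by fragment:
  furan ring core → C:4 H:4 O:1
  (− 2 ring H displaced by substituents)
  + OH → O:1 H:1
  + C6H5 → C:6 H:5
Element totals:
  C: 10
  H: 8
  O: 2

C10H8O2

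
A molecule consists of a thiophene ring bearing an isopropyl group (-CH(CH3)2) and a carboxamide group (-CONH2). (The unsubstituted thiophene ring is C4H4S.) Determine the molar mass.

169.24 g/mol

Atom tally by fragment:
  thiophene ring core → C:4 H:4 S:1
  (− 2 ring H displaced by substituents)
  + CH(CH3)2 → C:3 H:7
  + CONH2 → C:1 H:2 O:1 N:1
Element totals:
  C: 8
  H: 11
  N: 1
  O: 1
  S: 1
Molecular formula: C8H11NOS.
  M = 8(12.011) + 11(1.008) + 14.007 + 15.999 + 32.06
    = 96.088 + 11.088 + 14.007 + 15.999 + 32.060 = 169.242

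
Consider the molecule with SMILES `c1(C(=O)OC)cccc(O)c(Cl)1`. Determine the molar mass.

186.59 g/mol

Atom tally by fragment:
  benzene ring core → C:6 H:6
  (− 3 ring H displaced by substituents)
  + COOCH3 → C:2 H:3 O:2
  + OH → O:1 H:1
  + Cl → Cl:1
Element totals:
  C: 8
  H: 7
  Cl: 1
  O: 3
Molecular formula: C8H7ClO3.
  M = 8(12.011) + 7(1.008) + 35.45 + 3(15.999)
    = 96.088 + 7.056 + 35.450 + 47.997 = 186.591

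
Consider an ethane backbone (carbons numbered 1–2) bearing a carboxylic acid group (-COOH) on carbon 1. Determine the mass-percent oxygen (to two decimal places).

43.19%

Atom tally by fragment:
  HOOCCH2 → C:2 H:3 O:2
  CH3 → C:1 H:3
Element totals:
  C: 3
  H: 6
  O: 2
Molecular formula: C3H6O2.
Molar mass = 74.079 g/mol.
Mass from O: 2 × 15.999 = 31.998 g/mol.
%O = 31.998 / 74.079 × 100 = 43.19%.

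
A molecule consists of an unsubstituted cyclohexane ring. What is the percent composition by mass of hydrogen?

Atom tally by fragment:
  cyclohexane ring core → C:6 H:12
Element totals:
  C: 6
  H: 12
Molecular formula: C6H12.
Molar mass = 84.162 g/mol.
Mass from H: 12 × 1.008 = 12.096 g/mol.
%H = 12.096 / 84.162 × 100 = 14.37%.

14.37%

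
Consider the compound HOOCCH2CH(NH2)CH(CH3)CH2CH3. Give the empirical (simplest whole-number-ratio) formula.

Element totals:
  C: 7
  H: 15
  N: 1
  O: 2
Molecular formula: C7H15NO2.
gcd of subscripts (7, 15, 1, 2) = 1, so the empirical formula equals the molecular formula.

C7H15NO2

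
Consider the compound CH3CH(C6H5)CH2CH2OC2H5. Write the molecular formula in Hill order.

Atom tally by fragment:
  CH3 → C:1 H:3
  CH(C6H5) → C:7 H:6
  CH2 → C:1 H:2
  CH2OC2H5 → C:3 H:7 O:1
Element totals:
  C: 12
  H: 18
  O: 1

C12H18O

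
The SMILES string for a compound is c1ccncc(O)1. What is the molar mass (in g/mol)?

Atom tally by fragment:
  pyridine ring core → C:5 H:5 N:1
  (− 1 ring H displaced by substituents)
  + OH → O:1 H:1
Element totals:
  C: 5
  H: 5
  N: 1
  O: 1
Molecular formula: C5H5NO.
  M = 5(12.011) + 5(1.008) + 14.007 + 15.999
    = 60.055 + 5.040 + 14.007 + 15.999 = 95.101

95.10 g/mol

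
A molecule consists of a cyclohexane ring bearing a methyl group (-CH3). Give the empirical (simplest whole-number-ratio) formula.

Atom tally by fragment:
  cyclohexane ring core → C:6 H:12
  (− 1 ring H displaced by substituents)
  + CH3 → C:1 H:3
Element totals:
  C: 7
  H: 14
Molecular formula: C7H14.
gcd of subscripts = 7; dividing each by 7:
  C: 7/7 = 1
  H: 14/7 = 2

CH2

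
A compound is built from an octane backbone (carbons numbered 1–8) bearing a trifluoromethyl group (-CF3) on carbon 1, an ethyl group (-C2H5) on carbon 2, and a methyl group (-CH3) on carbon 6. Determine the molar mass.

Atom tally by fragment:
  F3CCH2 → C:2 H:2 F:3
  CH(C2H5) → C:3 H:6
  CH2 → C:1 H:2
  CH2 → C:1 H:2
  CH2 → C:1 H:2
  CH(CH3) → C:2 H:4
  CH2 → C:1 H:2
  CH3 → C:1 H:3
Element totals:
  C: 12
  H: 23
  F: 3
Molecular formula: C12H23F3.
  M = 12(12.011) + 23(1.008) + 3(18.998)
    = 144.132 + 23.184 + 56.994 = 224.310

224.31 g/mol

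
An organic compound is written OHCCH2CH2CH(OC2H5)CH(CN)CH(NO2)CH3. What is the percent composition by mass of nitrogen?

Atom tally by fragment:
  OHCCH2 → C:2 H:3 O:1
  CH2 → C:1 H:2
  CH(OC2H5) → C:3 H:6 O:1
  CH(CN) → C:2 H:1 N:1
  CH(NO2) → C:1 H:1 N:1 O:2
  CH3 → C:1 H:3
Element totals:
  C: 10
  H: 16
  N: 2
  O: 4
Molecular formula: C10H16N2O4.
Molar mass = 228.248 g/mol.
Mass from N: 2 × 14.007 = 28.014 g/mol.
%N = 28.014 / 228.248 × 100 = 12.27%.

12.27%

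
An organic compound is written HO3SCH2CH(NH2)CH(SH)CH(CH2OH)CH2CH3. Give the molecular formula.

C7H17NO4S2

Atom tally by fragment:
  HO3SCH2 → C:1 H:3 S:1 O:3
  CH(NH2) → C:1 H:3 N:1
  CH(SH) → C:1 H:2 S:1
  CH(CH2OH) → C:2 H:4 O:1
  CH2 → C:1 H:2
  CH3 → C:1 H:3
Element totals:
  C: 7
  H: 17
  N: 1
  O: 4
  S: 2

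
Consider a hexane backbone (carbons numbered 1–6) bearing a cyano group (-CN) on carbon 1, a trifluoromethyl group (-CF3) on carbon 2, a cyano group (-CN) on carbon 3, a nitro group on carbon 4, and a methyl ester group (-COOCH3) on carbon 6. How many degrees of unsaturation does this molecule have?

Atom tally by fragment:
  NCCH2 → C:2 H:2 N:1
  CH(CF3) → C:2 H:1 F:3
  CH(CN) → C:2 H:1 N:1
  CH(NO2) → C:1 H:1 N:1 O:2
  CH2 → C:1 H:2
  CH2COOCH3 → C:3 H:5 O:2
Element totals:
  C: 11
  H: 12
  F: 3
  N: 3
  O: 4
Molecular formula: C11H12F3N3O4.
DoU = (2C + 2 + N − H − X) / 2 = (2·11 + 2 + 3 − 12 − 3) / 2 = 6.

6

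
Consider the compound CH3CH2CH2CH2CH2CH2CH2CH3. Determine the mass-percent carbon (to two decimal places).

Element totals:
  C: 8
  H: 18
Molecular formula: C8H18.
Molar mass = 114.232 g/mol.
Mass from C: 8 × 12.011 = 96.088 g/mol.
%C = 96.088 / 114.232 × 100 = 84.12%.

84.12%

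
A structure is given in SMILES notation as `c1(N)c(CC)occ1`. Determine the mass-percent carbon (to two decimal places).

64.84%

Atom tally by fragment:
  furan ring core → C:4 H:4 O:1
  (− 2 ring H displaced by substituents)
  + NH2 → N:1 H:2
  + C2H5 → C:2 H:5
Element totals:
  C: 6
  H: 9
  N: 1
  O: 1
Molecular formula: C6H9NO.
Molar mass = 111.144 g/mol.
Mass from C: 6 × 12.011 = 72.066 g/mol.
%C = 72.066 / 111.144 × 100 = 64.84%.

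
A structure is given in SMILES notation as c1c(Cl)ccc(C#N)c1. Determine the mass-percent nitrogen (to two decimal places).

10.18%

Atom tally by fragment:
  benzene ring core → C:6 H:6
  (− 2 ring H displaced by substituents)
  + Cl → Cl:1
  + CN → C:1 N:1
Element totals:
  C: 7
  H: 4
  Cl: 1
  N: 1
Molecular formula: C7H4ClN.
Molar mass = 137.566 g/mol.
Mass from N: 1 × 14.007 = 14.007 g/mol.
%N = 14.007 / 137.566 × 100 = 10.18%.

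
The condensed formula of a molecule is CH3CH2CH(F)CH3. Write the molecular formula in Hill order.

C4H9F

Element totals:
  C: 4
  H: 9
  F: 1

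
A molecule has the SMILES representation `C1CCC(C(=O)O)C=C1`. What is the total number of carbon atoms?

7

Atom tally by fragment:
  cyclohexene ring core → C:6 H:10
  (− 1 ring H displaced by substituents)
  + COOH → C:1 H:1 O:2
Element totals:
  C: 7
  H: 10
  O: 2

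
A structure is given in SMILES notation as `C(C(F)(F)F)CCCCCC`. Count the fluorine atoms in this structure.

3

Atom tally by fragment:
  F3CCH2 → C:2 H:2 F:3
  CH2 → C:1 H:2
  CH2 → C:1 H:2
  CH2 → C:1 H:2
  CH2 → C:1 H:2
  CH2 → C:1 H:2
  CH3 → C:1 H:3
Element totals:
  C: 8
  H: 15
  F: 3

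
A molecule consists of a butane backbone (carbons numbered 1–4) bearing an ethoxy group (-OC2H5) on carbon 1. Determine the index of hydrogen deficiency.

0

Atom tally by fragment:
  C2H5OCH2 → C:3 H:7 O:1
  CH2 → C:1 H:2
  CH2 → C:1 H:2
  CH3 → C:1 H:3
Element totals:
  C: 6
  H: 14
  O: 1
Molecular formula: C6H14O.
DoU = (2C + 2 + N − H − X) / 2 = (2·6 + 2 + 0 − 14 − 0) / 2 = 0.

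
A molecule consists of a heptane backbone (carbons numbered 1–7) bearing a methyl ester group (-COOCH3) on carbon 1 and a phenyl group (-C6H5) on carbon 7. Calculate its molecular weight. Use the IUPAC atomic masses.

234.34 g/mol

Atom tally by fragment:
  CH3OOCCH2 → C:3 H:5 O:2
  CH2 → C:1 H:2
  CH2 → C:1 H:2
  CH2 → C:1 H:2
  CH2 → C:1 H:2
  CH2 → C:1 H:2
  CH2C6H5 → C:7 H:7
Element totals:
  C: 15
  H: 22
  O: 2
Molecular formula: C15H22O2.
  M = 15(12.011) + 22(1.008) + 2(15.999)
    = 180.165 + 22.176 + 31.998 = 234.339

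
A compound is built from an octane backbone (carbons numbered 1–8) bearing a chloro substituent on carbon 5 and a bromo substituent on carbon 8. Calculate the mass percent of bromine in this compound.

Atom tally by fragment:
  CH3 → C:1 H:3
  CH2 → C:1 H:2
  CH2 → C:1 H:2
  CH2 → C:1 H:2
  CH(Cl) → C:1 H:1 Cl:1
  CH2 → C:1 H:2
  CH2 → C:1 H:2
  CH2Br → C:1 H:2 Br:1
Element totals:
  C: 8
  H: 16
  Br: 1
  Cl: 1
Molecular formula: C8H16BrCl.
Molar mass = 227.570 g/mol.
Mass from Br: 1 × 79.904 = 79.904 g/mol.
%Br = 79.904 / 227.570 × 100 = 35.11%.

35.11%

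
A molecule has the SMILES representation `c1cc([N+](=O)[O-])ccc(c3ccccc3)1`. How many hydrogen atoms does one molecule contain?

Atom tally by fragment:
  benzene ring core → C:6 H:6
  (− 2 ring H displaced by substituents)
  + NO2 → N:1 O:2
  + C6H5 → C:6 H:5
Element totals:
  C: 12
  H: 9
  N: 1
  O: 2

9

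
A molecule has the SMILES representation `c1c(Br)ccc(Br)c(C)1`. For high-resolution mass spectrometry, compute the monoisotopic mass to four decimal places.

Atom tally by fragment:
  benzene ring core → C:6 H:6
  (− 3 ring H displaced by substituents)
  + Br → Br:1
  + Br → Br:1
  + CH3 → C:1 H:3
Element totals:
  C: 7
  H: 6
  Br: 2
Molecular formula: C7H6Br2.
  M = 7(12.0) + 6(1.007825) + 2(78.918338)
    = 84.000000 + 6.046950 + 157.836676 = 247.883626

247.8836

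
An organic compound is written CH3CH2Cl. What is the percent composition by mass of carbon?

37.24%

Atom tally by fragment:
  CH3 → C:1 H:3
  CH2Cl → C:1 H:2 Cl:1
Element totals:
  C: 2
  H: 5
  Cl: 1
Molecular formula: C2H5Cl.
Molar mass = 64.512 g/mol.
Mass from C: 2 × 12.011 = 24.022 g/mol.
%C = 24.022 / 64.512 × 100 = 37.24%.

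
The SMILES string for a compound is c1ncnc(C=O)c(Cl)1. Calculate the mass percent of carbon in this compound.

Atom tally by fragment:
  pyrimidine ring core → C:4 H:4 N:2
  (− 2 ring H displaced by substituents)
  + CHO → C:1 H:1 O:1
  + Cl → Cl:1
Element totals:
  C: 5
  H: 3
  Cl: 1
  N: 2
  O: 1
Molecular formula: C5H3ClN2O.
Molar mass = 142.542 g/mol.
Mass from C: 5 × 12.011 = 60.055 g/mol.
%C = 60.055 / 142.542 × 100 = 42.13%.

42.13%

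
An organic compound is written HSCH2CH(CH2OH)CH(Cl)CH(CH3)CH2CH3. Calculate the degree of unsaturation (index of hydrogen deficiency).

Atom tally by fragment:
  HSCH2 → C:1 H:3 S:1
  CH(CH2OH) → C:2 H:4 O:1
  CH(Cl) → C:1 H:1 Cl:1
  CH(CH3) → C:2 H:4
  CH2 → C:1 H:2
  CH3 → C:1 H:3
Element totals:
  C: 8
  H: 17
  Cl: 1
  O: 1
  S: 1
Molecular formula: C8H17ClOS.
DoU = (2C + 2 + N − H − X) / 2 = (2·8 + 2 + 0 − 17 − 1) / 2 = 0.

0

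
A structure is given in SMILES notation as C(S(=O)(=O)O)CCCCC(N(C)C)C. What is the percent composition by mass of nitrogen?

Atom tally by fragment:
  HO3SCH2 → C:1 H:3 S:1 O:3
  CH2 → C:1 H:2
  CH2 → C:1 H:2
  CH2 → C:1 H:2
  CH2 → C:1 H:2
  CH(N(CH3)2) → C:3 H:7 N:1
  CH3 → C:1 H:3
Element totals:
  C: 9
  H: 21
  N: 1
  O: 3
  S: 1
Molecular formula: C9H21NO3S.
Molar mass = 223.331 g/mol.
Mass from N: 1 × 14.007 = 14.007 g/mol.
%N = 14.007 / 223.331 × 100 = 6.27%.

6.27%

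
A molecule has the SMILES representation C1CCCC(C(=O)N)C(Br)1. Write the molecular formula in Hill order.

C7H12BrNO

Atom tally by fragment:
  cyclohexane ring core → C:6 H:12
  (− 2 ring H displaced by substituents)
  + CONH2 → C:1 H:2 O:1 N:1
  + Br → Br:1
Element totals:
  C: 7
  H: 12
  Br: 1
  N: 1
  O: 1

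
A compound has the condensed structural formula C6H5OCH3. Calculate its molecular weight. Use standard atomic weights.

Atom tally by fragment:
  benzene ring core → C:6 H:6
  (− 1 ring H displaced by substituents)
  + OCH3 → C:1 H:3 O:1
Element totals:
  C: 7
  H: 8
  O: 1
Molecular formula: C7H8O.
  M = 7(12.011) + 8(1.008) + 15.999
    = 84.077 + 8.064 + 15.999 = 108.140

108.14 g/mol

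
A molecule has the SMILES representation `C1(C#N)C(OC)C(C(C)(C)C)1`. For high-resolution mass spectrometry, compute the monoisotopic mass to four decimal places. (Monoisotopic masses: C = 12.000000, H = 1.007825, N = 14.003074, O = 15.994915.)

Atom tally by fragment:
  cyclopropane ring core → C:3 H:6
  (− 3 ring H displaced by substituents)
  + CN → C:1 N:1
  + OCH3 → C:1 H:3 O:1
  + C(CH3)3 → C:4 H:9
Element totals:
  C: 9
  H: 15
  N: 1
  O: 1
Molecular formula: C9H15NO.
  M = 9(12.0) + 15(1.007825) + 14.003074 + 15.994915
    = 108.000000 + 15.117375 + 14.003074 + 15.994915 = 153.115364

153.1154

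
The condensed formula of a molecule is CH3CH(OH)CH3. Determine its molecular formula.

Atom tally by fragment:
  CH3 → C:1 H:3
  CH(OH) → C:1 H:2 O:1
  CH3 → C:1 H:3
Element totals:
  C: 3
  H: 8
  O: 1

C3H8O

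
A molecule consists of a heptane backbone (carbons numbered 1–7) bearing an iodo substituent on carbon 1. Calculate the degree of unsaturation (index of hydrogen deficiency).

0

Atom tally by fragment:
  ICH2 → C:1 H:2 I:1
  CH2 → C:1 H:2
  CH2 → C:1 H:2
  CH2 → C:1 H:2
  CH2 → C:1 H:2
  CH2 → C:1 H:2
  CH3 → C:1 H:3
Element totals:
  C: 7
  H: 15
  I: 1
Molecular formula: C7H15I.
DoU = (2C + 2 + N − H − X) / 2 = (2·7 + 2 + 0 − 15 − 1) / 2 = 0.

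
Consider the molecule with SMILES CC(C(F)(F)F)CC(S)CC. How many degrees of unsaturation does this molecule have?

Atom tally by fragment:
  CH3 → C:1 H:3
  CH(CF3) → C:2 H:1 F:3
  CH2 → C:1 H:2
  CH(SH) → C:1 H:2 S:1
  CH2 → C:1 H:2
  CH3 → C:1 H:3
Element totals:
  C: 7
  H: 13
  F: 3
  S: 1
Molecular formula: C7H13F3S.
DoU = (2C + 2 + N − H − X) / 2 = (2·7 + 2 + 0 − 13 − 3) / 2 = 0.

0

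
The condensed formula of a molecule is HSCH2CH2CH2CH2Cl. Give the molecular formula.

C4H9ClS

Atom tally by fragment:
  HSCH2 → C:1 H:3 S:1
  CH2 → C:1 H:2
  CH2 → C:1 H:2
  CH2Cl → C:1 H:2 Cl:1
Element totals:
  C: 4
  H: 9
  Cl: 1
  S: 1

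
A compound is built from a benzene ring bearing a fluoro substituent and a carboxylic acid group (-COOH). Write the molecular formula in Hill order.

C7H5FO2

Atom tally by fragment:
  benzene ring core → C:6 H:6
  (− 2 ring H displaced by substituents)
  + F → F:1
  + COOH → C:1 H:1 O:2
Element totals:
  C: 7
  H: 5
  F: 1
  O: 2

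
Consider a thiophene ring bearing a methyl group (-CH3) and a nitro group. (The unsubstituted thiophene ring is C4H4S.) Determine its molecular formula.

Atom tally by fragment:
  thiophene ring core → C:4 H:4 S:1
  (− 2 ring H displaced by substituents)
  + CH3 → C:1 H:3
  + NO2 → N:1 O:2
Element totals:
  C: 5
  H: 5
  N: 1
  O: 2
  S: 1

C5H5NO2S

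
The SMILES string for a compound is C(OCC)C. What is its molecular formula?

Atom tally by fragment:
  C2H5OCH2 → C:3 H:7 O:1
  CH3 → C:1 H:3
Element totals:
  C: 4
  H: 10
  O: 1

C4H10O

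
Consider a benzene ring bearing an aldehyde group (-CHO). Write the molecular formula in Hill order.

Atom tally by fragment:
  benzene ring core → C:6 H:6
  (− 1 ring H displaced by substituents)
  + CHO → C:1 H:1 O:1
Element totals:
  C: 7
  H: 6
  O: 1

C7H6O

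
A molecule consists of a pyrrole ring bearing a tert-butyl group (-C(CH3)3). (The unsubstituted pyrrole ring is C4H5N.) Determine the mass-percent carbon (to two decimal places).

Atom tally by fragment:
  pyrrole ring core → C:4 H:5 N:1
  (− 1 ring H displaced by substituents)
  + C(CH3)3 → C:4 H:9
Element totals:
  C: 8
  H: 13
  N: 1
Molecular formula: C8H13N.
Molar mass = 123.199 g/mol.
Mass from C: 8 × 12.011 = 96.088 g/mol.
%C = 96.088 / 123.199 × 100 = 77.99%.

77.99%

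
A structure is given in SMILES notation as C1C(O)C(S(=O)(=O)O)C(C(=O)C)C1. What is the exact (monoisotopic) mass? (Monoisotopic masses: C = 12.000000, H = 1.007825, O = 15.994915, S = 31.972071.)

Atom tally by fragment:
  cyclopentane ring core → C:5 H:10
  (− 3 ring H displaced by substituents)
  + OH → O:1 H:1
  + SO3H → S:1 O:3 H:1
  + COCH3 → C:2 H:3 O:1
Element totals:
  C: 7
  H: 12
  O: 5
  S: 1
Molecular formula: C7H12O5S.
  M = 7(12.0) + 12(1.007825) + 5(15.994915) + 31.972071
    = 84.000000 + 12.093900 + 79.974575 + 31.972071 = 208.040546

208.0405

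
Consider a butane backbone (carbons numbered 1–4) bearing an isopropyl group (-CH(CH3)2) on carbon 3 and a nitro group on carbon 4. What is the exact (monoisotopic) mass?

Atom tally by fragment:
  CH3 → C:1 H:3
  CH2 → C:1 H:2
  CH(CH(CH3)2) → C:4 H:8
  CH2NO2 → C:1 H:2 N:1 O:2
Element totals:
  C: 7
  H: 15
  N: 1
  O: 2
Molecular formula: C7H15NO2.
  M = 7(12.0) + 15(1.007825) + 14.003074 + 2(15.994915)
    = 84.000000 + 15.117375 + 14.003074 + 31.989830 = 145.110279

145.1103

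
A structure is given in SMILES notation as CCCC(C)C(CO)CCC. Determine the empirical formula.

C10H22O

Atom tally by fragment:
  CH3 → C:1 H:3
  CH2 → C:1 H:2
  CH2 → C:1 H:2
  CH(CH3) → C:2 H:4
  CH(CH2OH) → C:2 H:4 O:1
  CH2 → C:1 H:2
  CH2 → C:1 H:2
  CH3 → C:1 H:3
Element totals:
  C: 10
  H: 22
  O: 1
Molecular formula: C10H22O.
gcd of subscripts (10, 22, 1) = 1, so the empirical formula equals the molecular formula.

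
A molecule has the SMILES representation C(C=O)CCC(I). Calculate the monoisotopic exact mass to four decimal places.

Atom tally by fragment:
  OHCCH2 → C:2 H:3 O:1
  CH2 → C:1 H:2
  CH2 → C:1 H:2
  CH2I → C:1 H:2 I:1
Element totals:
  C: 5
  H: 9
  I: 1
  O: 1
Molecular formula: C5H9IO.
  M = 5(12.0) + 9(1.007825) + 126.904472 + 15.994915
    = 60.000000 + 9.070425 + 126.904472 + 15.994915 = 211.969812

211.9698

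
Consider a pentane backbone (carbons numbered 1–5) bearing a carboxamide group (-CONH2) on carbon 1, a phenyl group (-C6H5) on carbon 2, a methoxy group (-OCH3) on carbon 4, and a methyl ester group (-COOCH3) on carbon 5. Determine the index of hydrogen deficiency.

Atom tally by fragment:
  H2NOCCH2 → C:2 H:4 O:1 N:1
  CH(C6H5) → C:7 H:6
  CH2 → C:1 H:2
  CH(OCH3) → C:2 H:4 O:1
  CH2COOCH3 → C:3 H:5 O:2
Element totals:
  C: 15
  H: 21
  N: 1
  O: 4
Molecular formula: C15H21NO4.
DoU = (2C + 2 + N − H − X) / 2 = (2·15 + 2 + 1 − 21 − 0) / 2 = 6.

6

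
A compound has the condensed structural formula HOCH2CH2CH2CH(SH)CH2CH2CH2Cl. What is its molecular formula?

C7H15ClOS

Atom tally by fragment:
  HOCH2CH2 → C:2 H:5 O:1
  CH2 → C:1 H:2
  CH(SH) → C:1 H:2 S:1
  CH2 → C:1 H:2
  CH2 → C:1 H:2
  CH2Cl → C:1 H:2 Cl:1
Element totals:
  C: 7
  H: 15
  Cl: 1
  O: 1
  S: 1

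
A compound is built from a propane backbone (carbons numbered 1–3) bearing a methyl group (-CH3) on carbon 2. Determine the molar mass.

Atom tally by fragment:
  CH3 → C:1 H:3
  CH(CH3) → C:2 H:4
  CH3 → C:1 H:3
Element totals:
  C: 4
  H: 10
Molecular formula: C4H10.
  M = 4(12.011) + 10(1.008)
    = 48.044 + 10.080 = 58.124

58.12 g/mol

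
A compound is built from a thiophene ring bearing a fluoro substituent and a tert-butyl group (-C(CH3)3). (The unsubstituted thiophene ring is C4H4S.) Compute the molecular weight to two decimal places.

Atom tally by fragment:
  thiophene ring core → C:4 H:4 S:1
  (− 2 ring H displaced by substituents)
  + F → F:1
  + C(CH3)3 → C:4 H:9
Element totals:
  C: 8
  H: 11
  F: 1
  S: 1
Molecular formula: C8H11FS.
  M = 8(12.011) + 11(1.008) + 18.998 + 32.06
    = 96.088 + 11.088 + 18.998 + 32.060 = 158.234

158.23 g/mol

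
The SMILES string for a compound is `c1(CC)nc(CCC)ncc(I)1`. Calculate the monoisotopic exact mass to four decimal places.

Atom tally by fragment:
  pyrimidine ring core → C:4 H:4 N:2
  (− 3 ring H displaced by substituents)
  + C2H5 → C:2 H:5
  + CH2CH2CH3 → C:3 H:7
  + I → I:1
Element totals:
  C: 9
  H: 13
  I: 1
  N: 2
Molecular formula: C9H13IN2.
  M = 9(12.0) + 13(1.007825) + 126.904472 + 2(14.003074)
    = 108.000000 + 13.101725 + 126.904472 + 28.006148 = 276.012345

276.0123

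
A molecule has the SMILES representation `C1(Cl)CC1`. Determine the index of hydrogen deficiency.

1

Atom tally by fragment:
  cyclopropane ring core → C:3 H:6
  (− 1 ring H displaced by substituents)
  + Cl → Cl:1
Element totals:
  C: 3
  H: 5
  Cl: 1
Molecular formula: C3H5Cl.
DoU = (2C + 2 + N − H − X) / 2 = (2·3 + 2 + 0 − 5 − 1) / 2 = 1.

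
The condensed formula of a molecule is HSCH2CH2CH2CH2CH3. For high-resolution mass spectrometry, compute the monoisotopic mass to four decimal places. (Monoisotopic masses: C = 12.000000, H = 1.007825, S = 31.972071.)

104.0660

Atom tally by fragment:
  HSCH2 → C:1 H:3 S:1
  CH2 → C:1 H:2
  CH2 → C:1 H:2
  CH2 → C:1 H:2
  CH3 → C:1 H:3
Element totals:
  C: 5
  H: 12
  S: 1
Molecular formula: C5H12S.
  M = 5(12.0) + 12(1.007825) + 31.972071
    = 60.000000 + 12.093900 + 31.972071 = 104.065971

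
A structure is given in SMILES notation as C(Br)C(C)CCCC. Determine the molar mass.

Atom tally by fragment:
  BrCH2 → C:1 H:2 Br:1
  CH(CH3) → C:2 H:4
  CH2 → C:1 H:2
  CH2 → C:1 H:2
  CH2 → C:1 H:2
  CH3 → C:1 H:3
Element totals:
  C: 7
  H: 15
  Br: 1
Molecular formula: C7H15Br.
  M = 7(12.011) + 15(1.008) + 79.904
    = 84.077 + 15.120 + 79.904 = 179.101

179.10 g/mol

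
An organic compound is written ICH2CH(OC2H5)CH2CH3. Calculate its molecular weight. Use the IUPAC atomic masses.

Element totals:
  C: 6
  H: 13
  I: 1
  O: 1
Molecular formula: C6H13IO.
  M = 6(12.011) + 13(1.008) + 126.904 + 15.999
    = 72.066 + 13.104 + 126.904 + 15.999 = 228.073

228.07 g/mol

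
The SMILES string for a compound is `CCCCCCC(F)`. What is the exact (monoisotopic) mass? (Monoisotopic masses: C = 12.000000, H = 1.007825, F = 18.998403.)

118.1158

Atom tally by fragment:
  CH3 → C:1 H:3
  CH2 → C:1 H:2
  CH2 → C:1 H:2
  CH2 → C:1 H:2
  CH2 → C:1 H:2
  CH2 → C:1 H:2
  CH2F → C:1 H:2 F:1
Element totals:
  C: 7
  H: 15
  F: 1
Molecular formula: C7H15F.
  M = 7(12.0) + 15(1.007825) + 18.998403
    = 84.000000 + 15.117375 + 18.998403 = 118.115778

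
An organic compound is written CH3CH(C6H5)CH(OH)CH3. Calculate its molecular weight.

Atom tally by fragment:
  CH3 → C:1 H:3
  CH(C6H5) → C:7 H:6
  CH(OH) → C:1 H:2 O:1
  CH3 → C:1 H:3
Element totals:
  C: 10
  H: 14
  O: 1
Molecular formula: C10H14O.
  M = 10(12.011) + 14(1.008) + 15.999
    = 120.110 + 14.112 + 15.999 = 150.221

150.22 g/mol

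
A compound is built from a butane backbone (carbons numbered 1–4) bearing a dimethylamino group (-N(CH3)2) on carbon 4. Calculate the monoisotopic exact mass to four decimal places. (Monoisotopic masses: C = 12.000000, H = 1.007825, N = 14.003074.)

101.1204

Atom tally by fragment:
  CH3 → C:1 H:3
  CH2 → C:1 H:2
  CH2 → C:1 H:2
  CH2N(CH3)2 → C:3 H:8 N:1
Element totals:
  C: 6
  H: 15
  N: 1
Molecular formula: C6H15N.
  M = 6(12.0) + 15(1.007825) + 14.003074
    = 72.000000 + 15.117375 + 14.003074 = 101.120449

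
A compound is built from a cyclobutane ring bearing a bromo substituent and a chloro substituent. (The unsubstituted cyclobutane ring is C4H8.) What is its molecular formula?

C4H6BrCl

Atom tally by fragment:
  cyclobutane ring core → C:4 H:8
  (− 2 ring H displaced by substituents)
  + Br → Br:1
  + Cl → Cl:1
Element totals:
  C: 4
  H: 6
  Br: 1
  Cl: 1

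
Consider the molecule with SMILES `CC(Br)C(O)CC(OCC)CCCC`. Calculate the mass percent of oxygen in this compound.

Atom tally by fragment:
  CH3 → C:1 H:3
  CH(Br) → C:1 H:1 Br:1
  CH(OH) → C:1 H:2 O:1
  CH2 → C:1 H:2
  CH(OC2H5) → C:3 H:6 O:1
  CH2 → C:1 H:2
  CH2 → C:1 H:2
  CH2 → C:1 H:2
  CH3 → C:1 H:3
Element totals:
  C: 11
  H: 23
  Br: 1
  O: 2
Molecular formula: C11H23BrO2.
Molar mass = 267.207 g/mol.
Mass from O: 2 × 15.999 = 31.998 g/mol.
%O = 31.998 / 267.207 × 100 = 11.97%.

11.97%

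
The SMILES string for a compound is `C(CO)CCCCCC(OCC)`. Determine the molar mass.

174.28 g/mol

Atom tally by fragment:
  HOCH2CH2 → C:2 H:5 O:1
  CH2 → C:1 H:2
  CH2 → C:1 H:2
  CH2 → C:1 H:2
  CH2 → C:1 H:2
  CH2 → C:1 H:2
  CH2OC2H5 → C:3 H:7 O:1
Element totals:
  C: 10
  H: 22
  O: 2
Molecular formula: C10H22O2.
  M = 10(12.011) + 22(1.008) + 2(15.999)
    = 120.110 + 22.176 + 31.998 = 174.284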